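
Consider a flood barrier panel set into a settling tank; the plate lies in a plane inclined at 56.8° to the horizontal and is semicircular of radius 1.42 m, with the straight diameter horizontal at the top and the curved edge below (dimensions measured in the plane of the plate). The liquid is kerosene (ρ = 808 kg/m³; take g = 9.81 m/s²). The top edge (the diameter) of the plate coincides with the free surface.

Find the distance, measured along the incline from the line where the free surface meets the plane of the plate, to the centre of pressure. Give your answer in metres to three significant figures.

y_p = 0.836 m

γ = ρg = 808 × 9.81 / 1000 = 7.92648 kN/m³.
Let θ = 56.8° be the plate's angle to the horizontal; measure y along the incline from where the plane meets the free surface. Vertical depth h = y·sinθ with sinθ = 0.836764.
The centroid of a semicircle lies 4r/(3π) = 0.602667 m from the diameter, here below the top edge, so y_c = 0.602667 m and h_c = 0.602667 × 0.836764 = 0.50429 m.
A = πr²/2 = π × 1.42²/2 = 3.16735 m².
Resultant F = γ·h_c·A = 7.92648 × 0.50429 × 3.16735 = 12.6607 kN.
I_c = (π/8 − 8/(9π))·r⁴ = 0.109757 × 1.42⁴ = 0.446258 m⁴.
Centre of pressure: y_p = y_c + I_c/(y_c·A) = 0.602667 + 0.446258/(0.602667 × 3.16735) = 0.602667 + 0.233783 = 0.83645 m along the plane.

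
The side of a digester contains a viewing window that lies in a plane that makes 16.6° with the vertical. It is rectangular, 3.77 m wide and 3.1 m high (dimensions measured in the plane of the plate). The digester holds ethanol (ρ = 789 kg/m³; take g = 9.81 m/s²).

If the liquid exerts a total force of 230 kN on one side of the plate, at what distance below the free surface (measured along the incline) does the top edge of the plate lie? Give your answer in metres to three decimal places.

y_top ≈ 1.103 m

γ = ρg = 789 × 9.81 / 1000 = 7.74009 kN/m³.
A = 3.77 × 3.1 = 11.687 m².
From F = γ·h_c·A, the centroid depth is h_c = 230/(7.74009 × 11.687) = 2.5426 m.
The plate makes 16.6° with the vertical, i.e. θ = 90° − 16.6° = 73.4° to the horizontal. Measuring y along the incline from the free-surface line, vertical depth h = y·sinθ with sinθ = 0.958323.
Along the incline, y_c = h_c/sinθ = 2.5426/0.958323 = 2.65318 m.
The centroid lies 3.1/2 = 1.55 m below the top edge, so the top edge sits at y_top = 2.65318 − 1.55 = 1.10318 m along the incline.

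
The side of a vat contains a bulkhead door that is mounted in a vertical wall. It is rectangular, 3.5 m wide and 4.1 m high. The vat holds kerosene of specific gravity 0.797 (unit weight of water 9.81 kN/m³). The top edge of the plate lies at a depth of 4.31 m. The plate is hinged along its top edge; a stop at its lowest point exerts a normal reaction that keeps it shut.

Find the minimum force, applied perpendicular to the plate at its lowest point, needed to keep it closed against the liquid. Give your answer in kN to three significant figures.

P ≈ 395 kN

γ = 0.797 × 9.81 = 7.81857 kN/m³.
The centroid lies 4.1/2 = 2.05 m below the top edge, so the centroid depth is h_c = 4.31 + 2.05 = 6.36 m.
A = 3.5 × 4.1 = 14.35 m².
Resultant F = γ·h_c·A = 7.81857 × 6.36 × 14.35 = 713.57 kN.
I_c = b·h³/12 = 3.5 × 4.1³/12 = 20.102 m⁴.
Centre of pressure: y_p = y_c + I_c/(y_c·A) = 6.36 + 20.102/(6.36 × 14.35) = 6.36 + 0.220257 = 6.58026 m along the plane.
The resultant acts 2.05 + 0.220257 = 2.27026 m (along the plate) below the hinge at the top edge, so the moment about the hinge is M = F × 2.27026 = 713.57 × 2.27026 = 1619.99 kN·m.
A normal force at the bottom, 4.1 m from the hinge, must supply this moment: P = 1619.99/4.1 = 395.12 kN.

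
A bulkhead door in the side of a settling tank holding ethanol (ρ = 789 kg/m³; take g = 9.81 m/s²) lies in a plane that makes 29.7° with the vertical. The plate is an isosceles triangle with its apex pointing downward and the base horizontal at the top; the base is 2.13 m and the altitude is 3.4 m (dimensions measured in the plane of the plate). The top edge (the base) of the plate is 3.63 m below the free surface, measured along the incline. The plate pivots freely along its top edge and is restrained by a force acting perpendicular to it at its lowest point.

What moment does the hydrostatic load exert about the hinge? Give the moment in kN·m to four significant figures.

M ≈ 147.1 kN·m

γ = ρg = 789 × 9.81 / 1000 = 7.74009 kN/m³.
The plate makes 29.7° with the vertical, i.e. θ = 90° − 29.7° = 60.3° to the horizontal. Measuring y along the incline from the free-surface line, vertical depth h = y·sinθ with sinθ = 0.868632.
With the apex down, the centroid sits h/3 = 3.4/3 = 1.13333 m below the base (the top edge), so y_c = 3.63 + 1.13333 = 4.76333 m and h_c = 4.76333 × 0.868632 = 4.13758 m.
A = ½ × 2.13 × 3.4 = 3.621 m².
Resultant F = γ·h_c·A = 7.74009 × 4.13758 × 3.621 = 115.963 kN.
I_c = b·h³/36 = 2.13 × 3.4³/36 = 2.32549 m⁴.
Centre of pressure: y_p = y_c + I_c/(y_c·A) = 4.76333 + 2.32549/(4.76333 × 3.621) = 4.76333 + 0.134827 = 4.89816 m along the plane.
The resultant acts 1.13333 + 0.134827 = 1.26816 m (along the plate) below the hinge at the top edge, so the moment about the hinge is M = F × 1.26816 = 115.963 × 1.26816 = 147.06 kN·m.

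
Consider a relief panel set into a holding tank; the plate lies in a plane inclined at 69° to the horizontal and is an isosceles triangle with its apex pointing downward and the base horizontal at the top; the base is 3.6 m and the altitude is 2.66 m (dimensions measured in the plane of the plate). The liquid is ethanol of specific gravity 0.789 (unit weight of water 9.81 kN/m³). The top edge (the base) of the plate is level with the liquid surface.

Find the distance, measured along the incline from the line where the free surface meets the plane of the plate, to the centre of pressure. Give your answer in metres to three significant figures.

y_p = 1.33 m

γ = 0.789 × 9.81 = 7.74009 kN/m³.
Let θ = 69° be the plate's angle to the horizontal; measure y along the incline from where the plane meets the free surface. Vertical depth h = y·sinθ with sinθ = 0.933580.
With the apex down, the centroid sits h/3 = 2.66/3 = 0.886667 m below the base (the top edge), so y_c = 0.886667 m and h_c = 0.886667 × 0.933580 = 0.827775 m.
A = ½ × 3.6 × 2.66 = 4.788 m².
Resultant F = γ·h_c·A = 7.74009 × 0.827775 × 4.788 = 30.677 kN.
I_c = b·h³/36 = 3.6 × 2.66³/36 = 1.88211 m⁴.
Centre of pressure: y_p = y_c + I_c/(y_c·A) = 0.886667 + 1.88211/(0.886667 × 4.788) = 0.886667 + 0.443333 = 1.33 m along the plane.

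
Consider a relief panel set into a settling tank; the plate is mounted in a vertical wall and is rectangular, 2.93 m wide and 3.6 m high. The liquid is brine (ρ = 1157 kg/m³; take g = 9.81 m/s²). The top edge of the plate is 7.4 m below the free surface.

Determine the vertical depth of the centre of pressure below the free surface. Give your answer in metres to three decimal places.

h_p = 9.317 m

γ = ρg = 1157 × 9.81 / 1000 = 11.35017 kN/m³.
The centroid lies 3.6/2 = 1.8 m below the top edge, so the centroid depth is h_c = 7.4 + 1.8 = 9.2 m.
A = 2.93 × 3.6 = 10.548 m².
Resultant F = γ·h_c·A = 11.35017 × 9.2 × 10.548 = 1101.44 kN.
I_c = b·h³/12 = 2.93 × 3.6³/12 = 11.3918 m⁴.
Centre of pressure: y_p = y_c + I_c/(y_c·A) = 9.2 + 11.3918/(9.2 × 10.548) = 9.2 + 0.117391 = 9.31739 m along the plane.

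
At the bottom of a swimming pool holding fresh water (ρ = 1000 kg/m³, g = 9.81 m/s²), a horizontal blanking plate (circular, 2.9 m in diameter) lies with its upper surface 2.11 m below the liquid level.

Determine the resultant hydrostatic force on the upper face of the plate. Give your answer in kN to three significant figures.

F ≈ 137 kN

γ = ρg = 1000 × 9.81 = 9810 N/m³ = 9.81 kN/m³.
The plate is horizontal, so pressure is uniform at p = γ·h = 9.81 × 2.11 = 20.6991 kN/m².
A = π(1.45)² = 6.6052 m².
F = p·A = 20.6991 × 6.6052 = 136.722 kN.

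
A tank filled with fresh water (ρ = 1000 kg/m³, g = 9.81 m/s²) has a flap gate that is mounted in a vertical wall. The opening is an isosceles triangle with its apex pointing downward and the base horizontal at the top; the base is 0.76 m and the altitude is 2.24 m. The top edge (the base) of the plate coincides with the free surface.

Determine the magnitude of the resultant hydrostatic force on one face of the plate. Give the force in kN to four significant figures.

F ≈ 6.235 kN

γ = ρg = 1000 × 9.81 = 9810 N/m³ = 9.81 kN/m³.
With the apex down, the centroid sits h/3 = 2.24/3 = 0.746667 m below the base (the top edge), so the centroid depth is h_c = 0.746667 m.
A = ½ × 0.76 × 2.24 = 0.8512 m².
Resultant F = γ·h_c·A = 9.81 × 0.746667 × 0.8512 = 6.23487 kN.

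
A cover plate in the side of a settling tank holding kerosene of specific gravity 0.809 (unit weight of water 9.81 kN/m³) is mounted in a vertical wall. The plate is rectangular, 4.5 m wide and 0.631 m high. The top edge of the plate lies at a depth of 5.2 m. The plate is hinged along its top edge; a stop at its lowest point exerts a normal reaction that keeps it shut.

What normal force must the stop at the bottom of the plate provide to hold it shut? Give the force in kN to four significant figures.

P ≈ 63.33 kN

γ = 0.809 × 9.81 = 7.93629 kN/m³.
The centroid lies 0.631/2 = 0.3155 m below the top edge, so the centroid depth is h_c = 5.2 + 0.3155 = 5.5155 m.
A = 4.5 × 0.631 = 2.8395 m².
Resultant F = γ·h_c·A = 7.93629 × 5.5155 × 2.8395 = 124.292 kN.
I_c = b·h³/12 = 4.5 × 0.631³/12 = 0.0942148 m⁴.
Centre of pressure: y_p = y_c + I_c/(y_c·A) = 5.5155 + 0.0942148/(5.5155 × 2.8395) = 5.5155 + 0.00601579 = 5.52152 m along the plane.
The resultant acts 0.3155 + 0.00601579 = 0.321516 m (along the plate) below the hinge at the top edge, so the moment about the hinge is M = F × 0.321516 = 124.292 × 0.321516 = 39.9619 kN·m.
A normal force at the bottom, 0.631 m from the hinge, must supply this moment: P = 39.9619/0.631 = 63.3311 kN.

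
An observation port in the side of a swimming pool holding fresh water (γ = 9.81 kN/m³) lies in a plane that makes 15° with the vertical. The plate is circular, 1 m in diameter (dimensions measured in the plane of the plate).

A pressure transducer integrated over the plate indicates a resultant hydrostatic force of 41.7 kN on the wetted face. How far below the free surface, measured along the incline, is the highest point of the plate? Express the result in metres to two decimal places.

γ = 9.81 kN/m³.
A = π(0.5)² = 0.785398 m².
From F = γ·h_c·A, the centroid depth is h_c = 41.7/(9.81 × 0.785398) = 5.41224 m.
The plate makes 15° with the vertical, i.e. θ = 90° − 15° = 75° to the horizontal. Measuring y along the incline from the free-surface line, vertical depth h = y·sinθ with sinθ = 0.965926.
Along the incline, y_c = h_c/sinθ = 5.41224/0.965926 = 5.60316 m.
The centroid is at the centre, 0.5 m below the top of the plate, so the highest point sits at y_top = 5.60316 − 0.5 = 5.10316 m along the incline.

y_top ≈ 5.10 m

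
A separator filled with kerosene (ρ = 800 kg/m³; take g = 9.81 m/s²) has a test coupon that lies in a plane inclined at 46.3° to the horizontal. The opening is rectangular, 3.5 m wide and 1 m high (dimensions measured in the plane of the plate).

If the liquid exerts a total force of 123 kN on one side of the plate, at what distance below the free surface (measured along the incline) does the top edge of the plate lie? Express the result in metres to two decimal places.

y_top ≈ 5.69 m

γ = ρg = 800 × 9.81 / 1000 = 7.848 kN/m³.
A = 3.5 × 1 = 3.5 m².
From F = γ·h_c·A, the centroid depth is h_c = 123/(7.848 × 3.5) = 4.47794 m.
Let θ = 46.3° be the plate's angle to the horizontal; measure y along the incline from where the plane meets the free surface. Vertical depth h = y·sinθ with sinθ = 0.722967.
Along the incline, y_c = h_c/sinθ = 4.47794/0.722967 = 6.19384 m.
The centroid lies 1/2 = 0.5 m below the top edge, so the top edge sits at y_top = 6.19384 − 0.5 = 5.69384 m along the incline.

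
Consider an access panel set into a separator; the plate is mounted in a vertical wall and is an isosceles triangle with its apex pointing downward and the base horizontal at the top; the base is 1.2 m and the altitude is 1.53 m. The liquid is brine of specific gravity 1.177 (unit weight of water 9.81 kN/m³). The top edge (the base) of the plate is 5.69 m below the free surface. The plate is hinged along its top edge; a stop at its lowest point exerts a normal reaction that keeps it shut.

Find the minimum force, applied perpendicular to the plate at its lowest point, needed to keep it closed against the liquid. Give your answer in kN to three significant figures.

P ≈ 22.8 kN

γ = 1.177 × 9.81 = 11.54637 kN/m³.
With the apex down, the centroid sits h/3 = 1.53/3 = 0.51 m below the base (the top edge), so the centroid depth is h_c = 5.69 + 0.51 = 6.2 m.
A = ½ × 1.2 × 1.53 = 0.918 m².
Resultant F = γ·h_c·A = 11.54637 × 6.2 × 0.918 = 65.7173 kN.
I_c = b·h³/36 = 1.2 × 1.53³/36 = 0.119386 m⁴.
Centre of pressure: y_p = y_c + I_c/(y_c·A) = 6.2 + 0.119386/(6.2 × 0.918) = 6.2 + 0.0209758 = 6.22098 m along the plane.
The resultant acts 0.51 + 0.0209758 = 0.530976 m (along the plate) below the hinge at the top edge, so the moment about the hinge is M = F × 0.530976 = 65.7173 × 0.530976 = 34.8943 kN·m.
A normal force at the bottom, 1.53 m from the hinge, must supply this moment: P = 34.8943/1.53 = 22.8067 kN.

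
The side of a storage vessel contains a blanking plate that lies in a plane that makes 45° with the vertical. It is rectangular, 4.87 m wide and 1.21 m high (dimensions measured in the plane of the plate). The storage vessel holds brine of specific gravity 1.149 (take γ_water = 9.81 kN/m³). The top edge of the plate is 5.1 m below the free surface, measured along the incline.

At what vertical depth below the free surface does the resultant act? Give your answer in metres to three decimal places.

γ = 1.149 × 9.81 = 11.27169 kN/m³.
The plate makes 45° with the vertical, i.e. θ = 90° − 45° = 45° to the horizontal. Measuring y along the incline from the free-surface line, vertical depth h = y·sinθ with sinθ = 0.707107.
The centroid lies 1.21/2 = 0.605 m below the top edge, so y_c = 5.1 + 0.605 = 5.705 m and h_c = 5.705 × 0.707107 = 4.03405 m.
A = 4.87 × 1.21 = 5.8927 m².
Resultant F = γ·h_c·A = 11.27169 × 4.03405 × 5.8927 = 267.944 kN.
I_c = b·h³/12 = 4.87 × 1.21³/12 = 0.718959 m⁴.
Centre of pressure: y_p = y_c + I_c/(y_c·A) = 5.705 + 0.718959/(5.705 × 5.8927) = 5.705 + 0.0213862 = 5.72639 m along the plane.
Vertically, h_p = y_p·sinθ = 5.72639 × 0.707107 = 4.04917 m.

h_p = 4.049 m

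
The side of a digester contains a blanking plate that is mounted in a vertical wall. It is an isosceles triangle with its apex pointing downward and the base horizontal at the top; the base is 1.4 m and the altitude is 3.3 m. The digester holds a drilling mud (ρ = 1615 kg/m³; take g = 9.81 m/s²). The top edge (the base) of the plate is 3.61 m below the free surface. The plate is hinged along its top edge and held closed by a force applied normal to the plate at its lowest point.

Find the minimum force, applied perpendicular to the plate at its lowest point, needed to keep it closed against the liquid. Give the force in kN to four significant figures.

P ≈ 64.17 kN

γ = ρg = 1615 × 9.81 / 1000 = 15.84315 kN/m³.
With the apex down, the centroid sits h/3 = 3.3/3 = 1.1 m below the base (the top edge), so the centroid depth is h_c = 3.61 + 1.1 = 4.71 m.
A = ½ × 1.4 × 3.3 = 2.31 m².
Resultant F = γ·h_c·A = 15.84315 × 4.71 × 2.31 = 172.375 kN.
I_c = b·h³/36 = 1.4 × 3.3³/36 = 1.39755 m⁴.
Centre of pressure: y_p = y_c + I_c/(y_c·A) = 4.71 + 1.39755/(4.71 × 2.31) = 4.71 + 0.12845 = 4.83845 m along the plane.
The resultant acts 1.1 + 0.12845 = 1.22845 m (along the plate) below the hinge at the top edge, so the moment about the hinge is M = F × 1.22845 = 172.375 × 1.22845 = 211.754 kN·m.
A normal force at the bottom, 3.3 m from the hinge, must supply this moment: P = 211.754/3.3 = 64.1679 kN.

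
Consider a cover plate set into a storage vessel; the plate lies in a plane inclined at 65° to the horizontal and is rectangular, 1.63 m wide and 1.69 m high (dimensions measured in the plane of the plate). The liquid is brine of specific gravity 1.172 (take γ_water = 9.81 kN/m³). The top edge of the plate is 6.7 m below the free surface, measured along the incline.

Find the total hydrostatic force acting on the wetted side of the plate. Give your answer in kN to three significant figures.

γ = 1.172 × 9.81 = 11.49732 kN/m³.
Let θ = 65° be the plate's angle to the horizontal; measure y along the incline from where the plane meets the free surface. Vertical depth h = y·sinθ with sinθ = 0.906308.
The centroid lies 1.69/2 = 0.845 m below the top edge, so y_c = 6.7 + 0.845 = 7.545 m and h_c = 7.545 × 0.906308 = 6.83809 m.
A = 1.63 × 1.69 = 2.7547 m².
Resultant F = γ·h_c·A = 11.49732 × 6.83809 × 2.7547 = 216.574 kN.

F ≈ 217 kN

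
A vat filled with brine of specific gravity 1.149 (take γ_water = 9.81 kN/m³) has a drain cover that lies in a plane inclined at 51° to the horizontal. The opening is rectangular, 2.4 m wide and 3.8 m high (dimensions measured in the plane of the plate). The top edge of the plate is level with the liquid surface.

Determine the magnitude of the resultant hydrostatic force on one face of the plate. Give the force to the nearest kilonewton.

γ = 1.149 × 9.81 = 11.27169 kN/m³.
Let θ = 51° be the plate's angle to the horizontal; measure y along the incline from where the plane meets the free surface. Vertical depth h = y·sinθ with sinθ = 0.777146.
The centroid lies 3.8/2 = 1.9 m below the top edge, so y_c = 1.9 m and h_c = 1.9 × 0.777146 = 1.47658 m.
A = 2.4 × 3.8 = 9.12 m².
Resultant F = γ·h_c·A = 11.27169 × 1.47658 × 9.12 = 151.789 kN.

F ≈ 152 kN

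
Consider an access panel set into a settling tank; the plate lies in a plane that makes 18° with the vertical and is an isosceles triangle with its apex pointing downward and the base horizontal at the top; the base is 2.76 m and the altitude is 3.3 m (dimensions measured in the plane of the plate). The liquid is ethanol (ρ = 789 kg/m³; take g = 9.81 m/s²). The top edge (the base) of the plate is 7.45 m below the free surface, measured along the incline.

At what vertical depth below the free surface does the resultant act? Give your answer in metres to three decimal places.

γ = ρg = 789 × 9.81 / 1000 = 7.74009 kN/m³.
The plate makes 18° with the vertical, i.e. θ = 90° − 18° = 72° to the horizontal. Measuring y along the incline from the free-surface line, vertical depth h = y·sinθ with sinθ = 0.951057.
With the apex down, the centroid sits h/3 = 3.3/3 = 1.1 m below the base (the top edge), so y_c = 7.45 + 1.1 = 8.55 m and h_c = 8.55 × 0.951057 = 8.13154 m.
A = ½ × 2.76 × 3.3 = 4.554 m².
Resultant F = γ·h_c·A = 7.74009 × 8.13154 × 4.554 = 286.624 kN.
I_c = b·h³/36 = 2.76 × 3.3³/36 = 2.75517 m⁴.
Centre of pressure: y_p = y_c + I_c/(y_c·A) = 8.55 + 2.75517/(8.55 × 4.554) = 8.55 + 0.0707602 = 8.62076 m along the plane.
Vertically, h_p = y_p·sinθ = 8.62076 × 0.951057 = 8.19883 m.

h_p = 8.199 m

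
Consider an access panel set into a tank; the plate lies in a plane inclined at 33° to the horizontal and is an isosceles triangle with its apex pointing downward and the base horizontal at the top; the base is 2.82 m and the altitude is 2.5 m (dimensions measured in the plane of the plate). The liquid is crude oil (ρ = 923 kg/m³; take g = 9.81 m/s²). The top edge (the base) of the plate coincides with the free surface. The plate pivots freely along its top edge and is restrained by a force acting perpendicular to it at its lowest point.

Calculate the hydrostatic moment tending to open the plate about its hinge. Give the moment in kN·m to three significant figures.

M ≈ 18.1 kN·m

γ = ρg = 923 × 9.81 / 1000 = 9.05463 kN/m³.
Let θ = 33° be the plate's angle to the horizontal; measure y along the incline from where the plane meets the free surface. Vertical depth h = y·sinθ with sinθ = 0.544639.
With the apex down, the centroid sits h/3 = 2.5/3 = 0.833333 m below the base (the top edge), so y_c = 0.833333 m and h_c = 0.833333 × 0.544639 = 0.453866 m.
A = ½ × 2.82 × 2.5 = 3.525 m².
Resultant F = γ·h_c·A = 9.05463 × 0.453866 × 3.525 = 14.4863 kN.
I_c = b·h³/36 = 2.82 × 2.5³/36 = 1.22396 m⁴.
Centre of pressure: y_p = y_c + I_c/(y_c·A) = 0.833333 + 1.22396/(0.833333 × 3.525) = 0.833333 + 0.416667 = 1.25 m along the plane.
The resultant acts 0.833333 + 0.416667 = 1.25 m (along the plate) below the hinge at the top edge, so the moment about the hinge is M = F × 1.25 = 14.4863 × 1.25 = 18.1079 kN·m.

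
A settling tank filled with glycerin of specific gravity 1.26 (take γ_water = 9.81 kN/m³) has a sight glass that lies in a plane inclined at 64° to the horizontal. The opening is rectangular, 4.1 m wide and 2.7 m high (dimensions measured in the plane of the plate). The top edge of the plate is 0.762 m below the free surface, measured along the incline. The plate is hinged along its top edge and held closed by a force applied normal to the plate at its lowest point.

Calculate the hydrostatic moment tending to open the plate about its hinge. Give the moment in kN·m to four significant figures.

M ≈ 425.4 kN·m

γ = 1.26 × 9.81 = 12.3606 kN/m³.
Let θ = 64° be the plate's angle to the horizontal; measure y along the incline from where the plane meets the free surface. Vertical depth h = y·sinθ with sinθ = 0.898794.
The centroid lies 2.7/2 = 1.35 m below the top edge, so y_c = 0.762 + 1.35 = 2.112 m and h_c = 2.112 × 0.898794 = 1.89825 m.
A = 4.1 × 2.7 = 11.07 m².
Resultant F = γ·h_c·A = 12.3606 × 1.89825 × 11.07 = 259.741 kN.
I_c = b·h³/12 = 4.1 × 2.7³/12 = 6.72503 m⁴.
Centre of pressure: y_p = y_c + I_c/(y_c·A) = 2.112 + 6.72503/(2.112 × 11.07) = 2.112 + 0.287642 = 2.39964 m along the plane.
The resultant acts 1.35 + 0.287642 = 1.63764 m (along the plate) below the hinge at the top edge, so the moment about the hinge is M = F × 1.63764 = 259.741 × 1.63764 = 425.362 kN·m.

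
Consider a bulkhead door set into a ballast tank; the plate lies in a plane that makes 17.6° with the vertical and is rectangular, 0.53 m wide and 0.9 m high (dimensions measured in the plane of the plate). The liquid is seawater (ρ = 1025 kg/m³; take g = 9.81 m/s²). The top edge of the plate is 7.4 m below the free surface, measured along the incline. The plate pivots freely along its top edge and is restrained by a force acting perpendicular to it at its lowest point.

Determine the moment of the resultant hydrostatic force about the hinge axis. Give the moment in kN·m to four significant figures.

M ≈ 16.46 kN·m

γ = ρg = 1025 × 9.81 / 1000 = 10.05525 kN/m³.
The plate makes 17.6° with the vertical, i.e. θ = 90° − 17.6° = 72.4° to the horizontal. Measuring y along the incline from the free-surface line, vertical depth h = y·sinθ with sinθ = 0.953191.
The centroid lies 0.9/2 = 0.45 m below the top edge, so y_c = 7.4 + 0.45 = 7.85 m and h_c = 7.85 × 0.953191 = 7.48255 m.
A = 0.53 × 0.9 = 0.477 m².
Resultant F = γ·h_c·A = 10.05525 × 7.48255 × 0.477 = 35.889 kN.
I_c = b·h³/12 = 0.53 × 0.9³/12 = 0.0321975 m⁴.
Centre of pressure: y_p = y_c + I_c/(y_c·A) = 7.85 + 0.0321975/(7.85 × 0.477) = 7.85 + 0.00859873 = 7.8586 m along the plane.
The resultant acts 0.45 + 0.00859873 = 0.458599 m (along the plate) below the hinge at the top edge, so the moment about the hinge is M = F × 0.458599 = 35.889 × 0.458599 = 16.4587 kN·m.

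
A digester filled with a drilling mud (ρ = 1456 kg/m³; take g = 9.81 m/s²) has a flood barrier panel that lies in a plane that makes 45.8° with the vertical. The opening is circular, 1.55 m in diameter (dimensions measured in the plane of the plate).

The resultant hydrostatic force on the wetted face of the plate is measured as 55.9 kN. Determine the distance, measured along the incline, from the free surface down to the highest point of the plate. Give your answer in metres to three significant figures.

y_top ≈ 2.20 m

γ = ρg = 1456 × 9.81 / 1000 = 14.28336 kN/m³.
A = π(0.775)² = 1.88692 m².
From F = γ·h_c·A, the centroid depth is h_c = 55.9/(14.28336 × 1.88692) = 2.07409 m.
The plate makes 45.8° with the vertical, i.e. θ = 90° − 45.8° = 44.2° to the horizontal. Measuring y along the incline from the free-surface line, vertical depth h = y·sinθ with sinθ = 0.697165.
Along the incline, y_c = h_c/sinθ = 2.07409/0.697165 = 2.97503 m.
The centroid is at the centre, 0.775 m below the top of the plate, so the highest point sits at y_top = 2.97503 − 0.775 = 2.20003 m along the incline.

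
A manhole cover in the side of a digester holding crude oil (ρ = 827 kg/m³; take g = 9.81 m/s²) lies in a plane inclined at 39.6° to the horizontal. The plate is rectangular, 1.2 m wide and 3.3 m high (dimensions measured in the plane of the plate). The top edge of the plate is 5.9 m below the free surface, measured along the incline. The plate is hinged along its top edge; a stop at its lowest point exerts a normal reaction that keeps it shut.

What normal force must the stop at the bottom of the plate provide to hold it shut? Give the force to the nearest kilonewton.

P ≈ 83 kN

γ = ρg = 827 × 9.81 / 1000 = 8.11287 kN/m³.
Let θ = 39.6° be the plate's angle to the horizontal; measure y along the incline from where the plane meets the free surface. Vertical depth h = y·sinθ with sinθ = 0.637424.
The centroid lies 3.3/2 = 1.65 m below the top edge, so y_c = 5.9 + 1.65 = 7.55 m and h_c = 7.55 × 0.637424 = 4.81255 m.
A = 1.2 × 3.3 = 3.96 m².
Resultant F = γ·h_c·A = 8.11287 × 4.81255 × 3.96 = 154.613 kN.
I_c = b·h³/12 = 1.2 × 3.3³/12 = 3.5937 m⁴.
Centre of pressure: y_p = y_c + I_c/(y_c·A) = 7.55 + 3.5937/(7.55 × 3.96) = 7.55 + 0.120199 = 7.6702 m along the plane.
The resultant acts 1.65 + 0.120199 = 1.7702 m (along the plate) below the hinge at the top edge, so the moment about the hinge is M = F × 1.7702 = 154.613 × 1.7702 = 273.696 kN·m.
A normal force at the bottom, 3.3 m from the hinge, must supply this moment: P = 273.696/3.3 = 82.9382 kN.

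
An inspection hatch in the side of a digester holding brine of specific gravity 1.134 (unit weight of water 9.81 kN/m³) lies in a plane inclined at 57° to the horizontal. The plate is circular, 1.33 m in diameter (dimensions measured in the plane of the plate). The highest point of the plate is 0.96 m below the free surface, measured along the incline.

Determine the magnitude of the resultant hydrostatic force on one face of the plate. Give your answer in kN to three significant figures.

F ≈ 21.1 kN

γ = 1.134 × 9.81 = 11.12454 kN/m³.
Let θ = 57° be the plate's angle to the horizontal; measure y along the incline from where the plane meets the free surface. Vertical depth h = y·sinθ with sinθ = 0.838671.
The centroid is at the centre, 0.665 m below the top of the plate, so y_c = 0.96 + 0.665 = 1.625 m and h_c = 1.625 × 0.838671 = 1.36284 m.
A = π(0.665)² = 1.38929 m².
Resultant F = γ·h_c·A = 11.12454 × 1.36284 × 1.38929 = 21.063 kN.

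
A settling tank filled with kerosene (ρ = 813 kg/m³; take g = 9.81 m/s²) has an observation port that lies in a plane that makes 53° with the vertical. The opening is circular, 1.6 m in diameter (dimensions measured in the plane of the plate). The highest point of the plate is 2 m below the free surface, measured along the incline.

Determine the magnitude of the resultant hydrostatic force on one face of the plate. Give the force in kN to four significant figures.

F ≈ 27.02 kN

γ = ρg = 813 × 9.81 / 1000 = 7.97553 kN/m³.
The plate makes 53° with the vertical, i.e. θ = 90° − 53° = 37° to the horizontal. Measuring y along the incline from the free-surface line, vertical depth h = y·sinθ with sinθ = 0.601815.
The centroid is at the centre, 0.8 m below the top of the plate, so y_c = 2 + 0.8 = 2.8 m and h_c = 2.8 × 0.601815 = 1.68508 m.
A = π(0.8)² = 2.01062 m².
Resultant F = γ·h_c·A = 7.97553 × 1.68508 × 2.01062 = 27.0215 kN.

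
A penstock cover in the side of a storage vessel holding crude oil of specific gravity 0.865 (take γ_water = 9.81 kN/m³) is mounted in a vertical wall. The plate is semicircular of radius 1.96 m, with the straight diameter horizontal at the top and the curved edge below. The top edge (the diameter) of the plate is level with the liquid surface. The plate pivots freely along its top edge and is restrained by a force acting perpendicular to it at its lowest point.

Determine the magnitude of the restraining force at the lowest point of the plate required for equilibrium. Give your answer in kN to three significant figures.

γ = 0.865 × 9.81 = 8.48565 kN/m³.
The centroid of a semicircle lies 4r/(3π) = 0.83185 m from the diameter, here below the top edge, so the centroid depth is h_c = 0.83185 m.
A = πr²/2 = π × 1.96²/2 = 6.03437 m².
Resultant F = γ·h_c·A = 8.48565 × 0.83185 × 6.03437 = 42.5953 kN.
I_c = (π/8 − 8/(9π))·r⁴ = 0.109757 × 1.96⁴ = 1.61978 m⁴.
Centre of pressure: y_p = y_c + I_c/(y_c·A) = 0.83185 + 1.61978/(0.83185 × 6.03437) = 0.83185 + 0.322685 = 1.15454 m along the plane.
The resultant acts 0.83185 + 0.322685 = 1.15454 m (along the plate) below the hinge at the top edge, so the moment about the hinge is M = F × 1.15454 = 42.5953 × 1.15454 = 49.178 kN·m.
A normal force at the bottom, 1.96 m from the hinge, must supply this moment: P = 49.178/1.96 = 25.0908 kN.

P ≈ 25.1 kN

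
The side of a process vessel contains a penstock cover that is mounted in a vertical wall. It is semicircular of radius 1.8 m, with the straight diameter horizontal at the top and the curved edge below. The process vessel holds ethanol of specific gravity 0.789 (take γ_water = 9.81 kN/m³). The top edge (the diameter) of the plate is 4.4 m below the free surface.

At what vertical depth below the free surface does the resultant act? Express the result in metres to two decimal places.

h_p = 5.21 m

γ = 0.789 × 9.81 = 7.74009 kN/m³.
The centroid of a semicircle lies 4r/(3π) = 0.763944 m from the diameter, here below the top edge, so the centroid depth is h_c = 4.4 + 0.763944 = 5.16394 m.
A = πr²/2 = π × 1.8²/2 = 5.08938 m².
Resultant F = γ·h_c·A = 7.74009 × 5.16394 × 5.08938 = 203.419 kN.
I_c = (π/8 − 8/(9π))·r⁴ = 0.109757 × 1.8⁴ = 1.15219 m⁴.
Centre of pressure: y_p = y_c + I_c/(y_c·A) = 5.16394 + 1.15219/(5.16394 × 5.08938) = 5.16394 + 0.0438408 = 5.20778 m along the plane.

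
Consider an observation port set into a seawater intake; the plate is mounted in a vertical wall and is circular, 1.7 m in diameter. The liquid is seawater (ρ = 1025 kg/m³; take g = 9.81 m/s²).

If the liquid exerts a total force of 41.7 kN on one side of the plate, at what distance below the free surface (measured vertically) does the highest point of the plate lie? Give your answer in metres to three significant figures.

d_top ≈ 0.977 m

γ = ρg = 1025 × 9.81 / 1000 = 10.05525 kN/m³.
A = π(0.85)² = 2.2698 m².
From F = γ·h_c·A, the centroid depth is h_c = 41.7/(10.05525 × 2.2698) = 1.82707 m.
The centroid is at the centre, 0.85 m below the top of the plate, so the highest point sits at h_top = 1.82707 − 0.85 = 0.97707 m below the surface.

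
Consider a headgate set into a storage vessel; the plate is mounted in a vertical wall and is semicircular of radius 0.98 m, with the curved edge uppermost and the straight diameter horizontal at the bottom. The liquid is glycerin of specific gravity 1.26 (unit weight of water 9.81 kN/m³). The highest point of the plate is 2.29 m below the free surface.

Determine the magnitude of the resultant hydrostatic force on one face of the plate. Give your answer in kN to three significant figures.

γ = 1.26 × 9.81 = 12.3606 kN/m³.
The centroid lies 4r/(3π) = 0.415925 m above the diameter, so r − 4r/(3π) = 0.98 − 0.415925 = 0.564075 m below the topmost point, so the centroid depth is h_c = 2.29 + 0.564075 = 2.85407 m.
A = πr²/2 = π × 0.98²/2 = 1.50859 m².
Resultant F = γ·h_c·A = 12.3606 × 2.85407 × 1.50859 = 53.2201 kN.

F ≈ 53.2 kN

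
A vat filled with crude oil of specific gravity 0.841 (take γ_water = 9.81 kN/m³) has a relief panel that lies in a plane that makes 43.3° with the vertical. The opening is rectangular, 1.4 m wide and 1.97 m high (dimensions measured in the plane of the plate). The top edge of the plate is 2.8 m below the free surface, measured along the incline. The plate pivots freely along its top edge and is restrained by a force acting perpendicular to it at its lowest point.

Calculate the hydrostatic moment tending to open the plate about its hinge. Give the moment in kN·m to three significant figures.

γ = 0.841 × 9.81 = 8.25021 kN/m³.
The plate makes 43.3° with the vertical, i.e. θ = 90° − 43.3° = 46.7° to the horizontal. Measuring y along the incline from the free-surface line, vertical depth h = y·sinθ with sinθ = 0.727773.
The centroid lies 1.97/2 = 0.985 m below the top edge, so y_c = 2.8 + 0.985 = 3.785 m and h_c = 3.785 × 0.727773 = 2.75462 m.
A = 1.4 × 1.97 = 2.758 m².
Resultant F = γ·h_c·A = 8.25021 × 2.75462 × 2.758 = 62.6788 kN.
I_c = b·h³/12 = 1.4 × 1.97³/12 = 0.89196 m⁴.
Centre of pressure: y_p = y_c + I_c/(y_c·A) = 3.785 + 0.89196/(3.785 × 2.758) = 3.785 + 0.0854447 = 3.87044 m along the plane.
The resultant acts 0.985 + 0.0854447 = 1.07044 m (along the plate) below the hinge at the top edge, so the moment about the hinge is M = F × 1.07044 = 62.6788 × 1.07044 = 67.0939 kN·m.

M ≈ 67.1 kN·m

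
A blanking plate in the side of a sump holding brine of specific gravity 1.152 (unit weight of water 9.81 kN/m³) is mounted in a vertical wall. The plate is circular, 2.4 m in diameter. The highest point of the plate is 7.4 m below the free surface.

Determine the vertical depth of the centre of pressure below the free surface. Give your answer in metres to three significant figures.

h_p = 8.64 m

γ = 1.152 × 9.81 = 11.30112 kN/m³.
The centroid is at the centre, 1.2 m below the top of the plate, so the centroid depth is h_c = 7.4 + 1.2 = 8.6 m.
A = π(1.2)² = 4.52389 m².
Resultant F = γ·h_c·A = 11.30112 × 8.6 × 4.52389 = 439.675 kN.
I_c = πr⁴/4 = π × 1.2⁴/4 = 1.6286 m⁴.
Centre of pressure: y_p = y_c + I_c/(y_c·A) = 8.6 + 1.6286/(8.6 × 4.52389) = 8.6 + 0.0418605 = 8.64186 m along the plane.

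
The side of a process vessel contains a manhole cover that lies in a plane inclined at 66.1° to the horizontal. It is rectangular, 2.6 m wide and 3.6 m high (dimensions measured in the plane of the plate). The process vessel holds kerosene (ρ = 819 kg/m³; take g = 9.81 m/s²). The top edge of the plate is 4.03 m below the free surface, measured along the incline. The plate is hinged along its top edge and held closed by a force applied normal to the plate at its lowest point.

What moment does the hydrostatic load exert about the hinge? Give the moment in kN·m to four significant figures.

γ = ρg = 819 × 9.81 / 1000 = 8.03439 kN/m³.
Let θ = 66.1° be the plate's angle to the horizontal; measure y along the incline from where the plane meets the free surface. Vertical depth h = y·sinθ with sinθ = 0.914254.
The centroid lies 3.6/2 = 1.8 m below the top edge, so y_c = 4.03 + 1.8 = 5.83 m and h_c = 5.83 × 0.914254 = 5.3301 m.
A = 2.6 × 3.6 = 9.36 m².
Resultant F = γ·h_c·A = 8.03439 × 5.3301 × 9.36 = 400.834 kN.
I_c = b·h³/12 = 2.6 × 3.6³/12 = 10.1088 m⁴.
Centre of pressure: y_p = y_c + I_c/(y_c·A) = 5.83 + 10.1088/(5.83 × 9.36) = 5.83 + 0.185249 = 6.01525 m along the plane.
The resultant acts 1.8 + 0.185249 = 1.98525 m (along the plate) below the hinge at the top edge, so the moment about the hinge is M = F × 1.98525 = 400.834 × 1.98525 = 795.756 kN·m.

M ≈ 795.8 kN·m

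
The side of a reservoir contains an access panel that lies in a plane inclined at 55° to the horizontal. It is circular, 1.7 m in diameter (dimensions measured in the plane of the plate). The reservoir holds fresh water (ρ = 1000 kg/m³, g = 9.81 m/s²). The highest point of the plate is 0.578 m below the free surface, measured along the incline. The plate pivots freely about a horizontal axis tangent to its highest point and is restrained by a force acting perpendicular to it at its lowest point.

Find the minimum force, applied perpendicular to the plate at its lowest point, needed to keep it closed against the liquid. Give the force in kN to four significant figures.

P ≈ 14.96 kN

γ = ρg = 1000 × 9.81 = 9810 N/m³ = 9.81 kN/m³.
Let θ = 55° be the plate's angle to the horizontal; measure y along the incline from where the plane meets the free surface. Vertical depth h = y·sinθ with sinθ = 0.819152.
The centroid is at the centre, 0.85 m below the top of the plate, so y_c = 0.578 + 0.85 = 1.428 m and h_c = 1.428 × 0.819152 = 1.16975 m.
A = π(0.85)² = 2.2698 m².
Resultant F = γ·h_c·A = 9.81 × 1.16975 × 2.2698 = 26.0465 kN.
I_c = πr⁴/4 = π × 0.85⁴/4 = 0.409983 m⁴.
Centre of pressure: y_p = y_c + I_c/(y_c·A) = 1.428 + 0.409983/(1.428 × 2.2698) = 1.428 + 0.126488 = 1.55449 m along the plane.
The resultant acts 0.85 + 0.126488 = 0.976488 m (along the plate) below the hinge at the top edge, so the moment about the hinge is M = F × 0.976488 = 26.0465 × 0.976488 = 25.4341 kN·m.
A normal force at the bottom, 1.7 m from the hinge, must supply this moment: P = 25.4341/1.7 = 14.9612 kN.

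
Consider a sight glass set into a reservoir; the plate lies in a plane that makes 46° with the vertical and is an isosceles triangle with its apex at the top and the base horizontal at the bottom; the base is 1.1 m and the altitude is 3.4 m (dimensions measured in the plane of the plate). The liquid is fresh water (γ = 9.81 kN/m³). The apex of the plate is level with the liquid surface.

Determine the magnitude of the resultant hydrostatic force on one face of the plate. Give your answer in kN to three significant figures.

F ≈ 28.9 kN

γ = 9.81 kN/m³.
The plate makes 46° with the vertical, i.e. θ = 90° − 46° = 44° to the horizontal. Measuring y along the incline from the free-surface line, vertical depth h = y·sinθ with sinθ = 0.694658.
With the apex up, the centroid sits 2h/3 = 2 × 3.4/3 = 2.26667 m below the apex, so y_c = 2.26667 m and h_c = 2.26667 × 0.694658 = 1.57456 m.
A = ½ × 1.1 × 3.4 = 1.87 m².
Resultant F = γ·h_c·A = 9.81 × 1.57456 × 1.87 = 28.8848 kN.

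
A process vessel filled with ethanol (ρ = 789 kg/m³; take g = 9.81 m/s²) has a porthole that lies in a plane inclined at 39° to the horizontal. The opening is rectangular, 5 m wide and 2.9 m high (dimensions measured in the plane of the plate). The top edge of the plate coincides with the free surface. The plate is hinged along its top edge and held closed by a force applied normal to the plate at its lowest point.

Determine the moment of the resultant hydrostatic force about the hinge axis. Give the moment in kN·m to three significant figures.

M ≈ 198 kN·m

γ = ρg = 789 × 9.81 / 1000 = 7.74009 kN/m³.
Let θ = 39° be the plate's angle to the horizontal; measure y along the incline from where the plane meets the free surface. Vertical depth h = y·sinθ with sinθ = 0.629320.
The centroid lies 2.9/2 = 1.45 m below the top edge, so y_c = 1.45 m and h_c = 1.45 × 0.629320 = 0.912514 m.
A = 5 × 2.9 = 14.5 m².
Resultant F = γ·h_c·A = 7.74009 × 0.912514 × 14.5 = 102.413 kN.
I_c = b·h³/12 = 5 × 2.9³/12 = 10.1621 m⁴.
Centre of pressure: y_p = y_c + I_c/(y_c·A) = 1.45 + 10.1621/(1.45 × 14.5) = 1.45 + 0.483334 = 1.93333 m along the plane.
The resultant acts 1.45 + 0.483334 = 1.93333 m (along the plate) below the hinge at the top edge, so the moment about the hinge is M = F × 1.93333 = 102.413 × 1.93333 = 197.998 kN·m.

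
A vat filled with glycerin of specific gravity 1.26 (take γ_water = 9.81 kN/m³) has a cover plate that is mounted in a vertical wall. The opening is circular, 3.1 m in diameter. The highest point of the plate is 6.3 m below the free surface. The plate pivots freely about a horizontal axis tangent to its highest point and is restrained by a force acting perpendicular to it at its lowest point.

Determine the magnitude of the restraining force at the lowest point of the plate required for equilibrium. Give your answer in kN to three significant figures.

γ = 1.26 × 9.81 = 12.3606 kN/m³.
The centroid is at the centre, 1.55 m below the top of the plate, so the centroid depth is h_c = 6.3 + 1.55 = 7.85 m.
A = π(1.55)² = 7.54768 m².
Resultant F = γ·h_c·A = 12.3606 × 7.85 × 7.54768 = 732.357 kN.
I_c = πr⁴/4 = π × 1.55⁴/4 = 4.53332 m⁴.
Centre of pressure: y_p = y_c + I_c/(y_c·A) = 7.85 + 4.53332/(7.85 × 7.54768) = 7.85 + 0.0765126 = 7.92651 m along the plane.
The resultant acts 1.55 + 0.0765126 = 1.62651 m (along the plate) below the hinge at the top edge, so the moment about the hinge is M = F × 1.62651 = 732.357 × 1.62651 = 1191.19 kN·m.
A normal force at the bottom, 3.1 m from the hinge, must supply this moment: P = 1191.19/3.1 = 384.255 kN.

P ≈ 384 kN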